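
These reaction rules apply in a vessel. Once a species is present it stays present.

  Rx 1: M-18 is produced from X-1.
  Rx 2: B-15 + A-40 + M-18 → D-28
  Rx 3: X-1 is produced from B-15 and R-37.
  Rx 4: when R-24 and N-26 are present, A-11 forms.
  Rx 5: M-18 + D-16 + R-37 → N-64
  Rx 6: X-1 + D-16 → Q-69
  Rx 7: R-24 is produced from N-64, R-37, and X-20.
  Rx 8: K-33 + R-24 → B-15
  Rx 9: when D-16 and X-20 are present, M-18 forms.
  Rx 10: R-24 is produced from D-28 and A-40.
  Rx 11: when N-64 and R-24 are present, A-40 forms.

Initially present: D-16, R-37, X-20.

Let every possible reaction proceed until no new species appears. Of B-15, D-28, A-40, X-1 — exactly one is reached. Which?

D-16 and X-20 present → M-18 forms (Rx 9).
M-18, D-16, and R-37 present → N-64 forms (Rx 5).
N-64, R-37, and X-20 present → R-24 forms (Rx 7).
N-64 and R-24 present → A-40 forms (Rx 11).
X-1 would need B-15 and R-37 (Rx 3), but B-15 never forms. B-15 would need K-33 and R-24 (Rx 8), but K-33 never forms. D-28 would need B-15, A-40, and M-18 (Rx 2), but B-15 never forms.

A-40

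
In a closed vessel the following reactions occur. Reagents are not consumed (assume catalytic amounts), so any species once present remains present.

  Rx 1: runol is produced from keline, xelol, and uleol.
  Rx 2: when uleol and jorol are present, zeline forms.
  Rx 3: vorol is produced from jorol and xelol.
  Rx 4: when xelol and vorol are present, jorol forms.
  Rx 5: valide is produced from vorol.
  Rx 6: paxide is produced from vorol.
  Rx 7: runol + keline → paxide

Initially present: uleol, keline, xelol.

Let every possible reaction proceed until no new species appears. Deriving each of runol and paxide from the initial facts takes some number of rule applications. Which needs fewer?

runol

runol: keline, xelol, and uleol present → runol forms (Rx 1). [1 rule application]
paxide: keline, xelol, and uleol present → runol forms (Rx 1). runol and keline present → paxide forms (Rx 7). [2 rule applications]
runol needs fewer.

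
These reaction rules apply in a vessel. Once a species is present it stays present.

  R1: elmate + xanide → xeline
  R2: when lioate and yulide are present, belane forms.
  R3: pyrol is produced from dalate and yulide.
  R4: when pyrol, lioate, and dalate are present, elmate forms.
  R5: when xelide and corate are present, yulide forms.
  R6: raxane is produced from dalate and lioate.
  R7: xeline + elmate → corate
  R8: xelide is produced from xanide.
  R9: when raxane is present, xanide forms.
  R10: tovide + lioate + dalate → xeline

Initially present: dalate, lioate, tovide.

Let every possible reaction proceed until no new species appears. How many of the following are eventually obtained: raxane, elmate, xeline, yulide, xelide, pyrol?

3

dalate and lioate present → raxane forms (R6).
tovide, lioate, and dalate present → xeline forms (R10).
raxane present → xanide forms (R9).
xanide present → xelide forms (R8).
raxane: reached.
elmate would need pyrol, lioate, and dalate (R4), but pyrol never forms.
xeline: reached.
yulide would need xelide and corate (R5), but corate never forms.
xelide: reached.
pyrol would need dalate and yulide (R3), but yulide never forms.
Reached: raxane, xeline, and xelide — 3 of the 6.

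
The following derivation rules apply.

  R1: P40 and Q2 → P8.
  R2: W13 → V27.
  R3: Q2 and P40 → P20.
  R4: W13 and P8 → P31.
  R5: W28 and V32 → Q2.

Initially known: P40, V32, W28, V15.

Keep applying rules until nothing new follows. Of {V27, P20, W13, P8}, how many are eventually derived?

2

From W28 and V32, R5 gives Q2.
Q2 and P40 hold, so P20 follows (R3).
P40 and Q2 hold, so P8 follows (R1).
V27 would need W13 (R2), but W13 is never established.
P20: reached.
No rule produces W13, and it is not given.
P8: reached.
Reached: P20 and P8 — 2 of the 4.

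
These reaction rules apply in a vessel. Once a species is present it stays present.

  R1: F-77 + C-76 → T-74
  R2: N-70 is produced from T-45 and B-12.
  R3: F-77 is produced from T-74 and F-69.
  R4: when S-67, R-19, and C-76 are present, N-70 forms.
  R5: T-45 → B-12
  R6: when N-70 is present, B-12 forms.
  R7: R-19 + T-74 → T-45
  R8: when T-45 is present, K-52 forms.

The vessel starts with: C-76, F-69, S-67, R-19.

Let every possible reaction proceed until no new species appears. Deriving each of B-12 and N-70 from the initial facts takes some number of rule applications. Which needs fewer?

N-70

N-70: S-67, R-19, and C-76 present → N-70 forms (R4). [1 rule application]
B-12: S-67, R-19, and C-76 present → N-70 forms (R4). N-70 present → B-12 forms (R6). [2 rule applications]
N-70 needs fewer.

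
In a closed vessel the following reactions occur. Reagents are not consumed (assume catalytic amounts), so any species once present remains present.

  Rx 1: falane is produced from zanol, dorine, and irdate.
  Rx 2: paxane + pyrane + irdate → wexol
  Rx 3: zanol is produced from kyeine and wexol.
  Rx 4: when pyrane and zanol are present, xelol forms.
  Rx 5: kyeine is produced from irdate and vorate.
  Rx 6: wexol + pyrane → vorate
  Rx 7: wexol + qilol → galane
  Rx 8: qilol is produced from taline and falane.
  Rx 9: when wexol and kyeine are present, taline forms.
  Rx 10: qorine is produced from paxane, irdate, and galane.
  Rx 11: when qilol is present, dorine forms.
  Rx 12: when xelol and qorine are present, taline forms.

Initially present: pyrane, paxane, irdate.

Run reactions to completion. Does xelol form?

Yes

paxane, pyrane, and irdate present → wexol forms (Rx 2).
wexol and pyrane present → vorate forms (Rx 6).
irdate and vorate present → kyeine forms (Rx 5).
kyeine and wexol present → zanol forms (Rx 3).
pyrane and zanol present → xelol forms (Rx 4).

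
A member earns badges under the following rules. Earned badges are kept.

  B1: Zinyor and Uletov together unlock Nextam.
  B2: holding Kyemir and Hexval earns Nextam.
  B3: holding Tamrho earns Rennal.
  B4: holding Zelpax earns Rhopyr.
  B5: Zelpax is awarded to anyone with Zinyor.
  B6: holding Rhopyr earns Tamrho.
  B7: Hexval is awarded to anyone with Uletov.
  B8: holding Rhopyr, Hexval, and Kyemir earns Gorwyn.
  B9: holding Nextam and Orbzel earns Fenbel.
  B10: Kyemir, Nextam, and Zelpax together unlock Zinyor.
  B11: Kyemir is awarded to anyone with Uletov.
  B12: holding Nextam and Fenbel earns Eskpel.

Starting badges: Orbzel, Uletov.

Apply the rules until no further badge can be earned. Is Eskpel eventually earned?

Yes

With Uletov, Kyemir is earned (B11).
With Uletov, Hexval is earned (B7).
With Kyemir and Hexval, Nextam is earned (B2).
With Nextam and Orbzel, Fenbel is earned (B9).
With Nextam and Fenbel, Eskpel is earned (B12).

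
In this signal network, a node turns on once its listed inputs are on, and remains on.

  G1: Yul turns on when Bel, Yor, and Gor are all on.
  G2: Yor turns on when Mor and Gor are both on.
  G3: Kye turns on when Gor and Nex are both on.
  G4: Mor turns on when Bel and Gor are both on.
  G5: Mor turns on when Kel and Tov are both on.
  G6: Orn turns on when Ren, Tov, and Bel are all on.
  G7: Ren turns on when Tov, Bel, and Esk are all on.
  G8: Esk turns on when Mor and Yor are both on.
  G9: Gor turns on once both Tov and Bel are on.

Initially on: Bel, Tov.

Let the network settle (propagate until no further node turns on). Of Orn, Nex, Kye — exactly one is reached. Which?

Orn

G9: Tov and Bel on → Gor on.
Bel and Gor are on, so Mor turns on (G4).
Mor and Gor are on, so Yor turns on (G2).
Mor and Yor are on, so Esk turns on (G8).
Tov, Bel, and Esk are on, so Ren turns on (G7).
Ren, Tov, and Bel are on, so Orn turns on (G6).
Kye would need Gor and Nex (G3), but Nex never turns on. No rule produces Nex, and it is not given.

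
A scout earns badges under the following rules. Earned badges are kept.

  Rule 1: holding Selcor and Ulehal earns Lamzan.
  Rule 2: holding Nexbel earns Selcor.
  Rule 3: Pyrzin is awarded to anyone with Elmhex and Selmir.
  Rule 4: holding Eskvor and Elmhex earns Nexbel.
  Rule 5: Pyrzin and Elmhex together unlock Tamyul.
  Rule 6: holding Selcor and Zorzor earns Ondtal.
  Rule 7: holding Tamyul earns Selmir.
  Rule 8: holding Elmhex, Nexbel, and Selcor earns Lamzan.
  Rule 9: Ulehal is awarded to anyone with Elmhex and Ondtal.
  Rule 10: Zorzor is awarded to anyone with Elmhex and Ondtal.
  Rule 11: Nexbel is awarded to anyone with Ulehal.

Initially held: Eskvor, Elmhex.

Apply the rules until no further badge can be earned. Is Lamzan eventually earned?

Yes

With Eskvor and Elmhex, Nexbel is earned (Rule 4).
With Nexbel, Selcor is earned (Rule 2).
With Elmhex, Nexbel, and Selcor, Lamzan is earned (Rule 8).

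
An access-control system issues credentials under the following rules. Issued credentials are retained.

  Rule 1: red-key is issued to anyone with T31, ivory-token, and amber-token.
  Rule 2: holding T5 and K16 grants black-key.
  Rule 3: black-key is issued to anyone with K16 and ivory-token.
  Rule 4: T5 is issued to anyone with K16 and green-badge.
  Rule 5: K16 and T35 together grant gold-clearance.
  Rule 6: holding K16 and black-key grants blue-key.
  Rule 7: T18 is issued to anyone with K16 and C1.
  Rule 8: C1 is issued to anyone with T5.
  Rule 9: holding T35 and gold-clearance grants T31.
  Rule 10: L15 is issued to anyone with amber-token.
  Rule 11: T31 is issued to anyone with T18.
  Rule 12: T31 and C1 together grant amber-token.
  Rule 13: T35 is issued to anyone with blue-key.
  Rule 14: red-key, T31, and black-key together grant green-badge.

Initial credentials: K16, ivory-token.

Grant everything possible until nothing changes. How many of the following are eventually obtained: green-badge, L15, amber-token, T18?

0

green-badge would need red-key, T31, and black-key (Rule 14), but red-key is never granted.
L15 would need amber-token (Rule 10), but amber-token is never granted.
amber-token would need T31 and C1 (Rule 12), but C1 is never granted.
T18 would need K16 and C1 (Rule 7), but C1 is never granted.
None of the 4 are reached.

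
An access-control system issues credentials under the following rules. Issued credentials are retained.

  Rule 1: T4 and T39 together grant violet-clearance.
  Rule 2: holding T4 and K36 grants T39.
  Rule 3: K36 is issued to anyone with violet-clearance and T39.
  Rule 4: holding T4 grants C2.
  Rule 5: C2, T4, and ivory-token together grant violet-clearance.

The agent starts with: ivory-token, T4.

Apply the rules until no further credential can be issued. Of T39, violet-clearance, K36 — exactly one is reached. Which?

violet-clearance

Holding T4 grants C2 (Rule 4).
Holding C2, T4, and ivory-token grants violet-clearance (Rule 5).
K36 would need violet-clearance and T39 (Rule 3), but T39 is never granted. T39 would need T4 and K36 (Rule 2), but K36 is never granted.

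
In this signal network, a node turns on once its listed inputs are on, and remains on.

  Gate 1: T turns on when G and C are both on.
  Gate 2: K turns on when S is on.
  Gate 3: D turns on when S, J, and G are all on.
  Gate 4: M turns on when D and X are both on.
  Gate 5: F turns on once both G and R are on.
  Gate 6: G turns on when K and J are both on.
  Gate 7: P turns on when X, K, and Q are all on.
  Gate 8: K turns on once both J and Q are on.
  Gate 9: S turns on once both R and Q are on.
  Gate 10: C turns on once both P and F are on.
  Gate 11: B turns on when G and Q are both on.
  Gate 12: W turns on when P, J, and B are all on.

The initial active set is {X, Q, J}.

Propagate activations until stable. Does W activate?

Gate 8: J and Q on → K on.
Gate 7: X, K, and Q on → P on.
K and J are on, so G turns on (Gate 6).
G and Q are on, so B turns on (Gate 11).
Gate 12: P, J, and B on → W on.

Yes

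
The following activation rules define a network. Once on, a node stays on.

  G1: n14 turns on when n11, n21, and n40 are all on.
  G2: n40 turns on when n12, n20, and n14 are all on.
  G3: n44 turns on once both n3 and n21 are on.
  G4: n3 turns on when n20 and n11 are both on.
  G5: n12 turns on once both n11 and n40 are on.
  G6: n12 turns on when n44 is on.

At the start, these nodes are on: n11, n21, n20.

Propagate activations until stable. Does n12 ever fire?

G4: n20 and n11 on → n3 on.
G3: n3 and n21 on → n44 on.
G6: n44 on → n12 on.

Yes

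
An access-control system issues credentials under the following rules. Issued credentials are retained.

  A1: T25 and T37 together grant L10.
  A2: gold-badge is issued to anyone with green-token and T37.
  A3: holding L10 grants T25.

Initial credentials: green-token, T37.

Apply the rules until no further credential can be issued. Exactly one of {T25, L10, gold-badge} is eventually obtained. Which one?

gold-badge

Holding green-token and T37 grants gold-badge (A2).
T25 would need L10 (A3), but L10 is never granted. L10 would need T25 and T37 (A1), but T25 is never granted.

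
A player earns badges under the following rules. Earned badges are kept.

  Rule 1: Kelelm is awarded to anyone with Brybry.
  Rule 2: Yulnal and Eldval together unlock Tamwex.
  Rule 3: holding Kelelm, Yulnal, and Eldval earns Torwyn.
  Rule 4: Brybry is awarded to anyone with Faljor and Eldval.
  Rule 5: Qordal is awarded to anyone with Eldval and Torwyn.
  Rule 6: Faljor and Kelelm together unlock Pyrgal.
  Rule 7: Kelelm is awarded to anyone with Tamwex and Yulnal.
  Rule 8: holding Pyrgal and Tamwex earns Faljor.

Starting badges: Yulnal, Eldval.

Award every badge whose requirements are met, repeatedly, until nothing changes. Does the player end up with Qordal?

With Yulnal and Eldval, Tamwex is earned (Rule 2).
With Tamwex and Yulnal, Kelelm is earned (Rule 7).
With Kelelm, Yulnal, and Eldval, Torwyn is earned (Rule 3).
With Eldval and Torwyn, Qordal is earned (Rule 5).

Yes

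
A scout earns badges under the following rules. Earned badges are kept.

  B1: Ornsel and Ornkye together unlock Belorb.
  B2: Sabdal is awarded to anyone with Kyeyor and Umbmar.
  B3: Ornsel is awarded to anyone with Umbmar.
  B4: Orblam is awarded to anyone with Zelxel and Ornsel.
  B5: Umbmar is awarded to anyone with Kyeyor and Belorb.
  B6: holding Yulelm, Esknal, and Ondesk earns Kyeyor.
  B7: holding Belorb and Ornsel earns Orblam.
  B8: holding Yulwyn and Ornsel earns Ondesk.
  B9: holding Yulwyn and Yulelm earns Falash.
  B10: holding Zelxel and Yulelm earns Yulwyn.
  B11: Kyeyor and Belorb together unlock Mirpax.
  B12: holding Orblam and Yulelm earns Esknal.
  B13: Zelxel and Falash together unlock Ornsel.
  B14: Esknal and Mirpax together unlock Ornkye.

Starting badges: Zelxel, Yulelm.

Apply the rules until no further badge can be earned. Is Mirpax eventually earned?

No

Mirpax would need Kyeyor and Belorb (B11), but Belorb is never earned.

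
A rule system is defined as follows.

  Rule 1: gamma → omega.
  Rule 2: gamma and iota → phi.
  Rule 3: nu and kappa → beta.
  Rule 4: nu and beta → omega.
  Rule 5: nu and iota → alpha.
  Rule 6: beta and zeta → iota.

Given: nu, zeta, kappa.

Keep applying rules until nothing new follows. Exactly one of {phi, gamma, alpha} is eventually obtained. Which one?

alpha

From nu and kappa, Rule 3 gives beta.
From beta and zeta, Rule 6 gives iota.
From nu and iota, Rule 5 gives alpha.
No rule produces gamma, and it is not given. phi would need gamma and iota (Rule 2), but gamma is never established.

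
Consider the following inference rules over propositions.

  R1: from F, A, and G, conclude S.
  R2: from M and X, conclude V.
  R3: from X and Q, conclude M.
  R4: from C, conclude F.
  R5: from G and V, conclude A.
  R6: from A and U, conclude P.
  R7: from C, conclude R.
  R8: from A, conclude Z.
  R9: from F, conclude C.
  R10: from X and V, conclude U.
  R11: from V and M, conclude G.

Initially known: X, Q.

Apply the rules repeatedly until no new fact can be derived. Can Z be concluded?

Yes

X and Q hold, so M follows (R3).
M and X hold, so V follows (R2).
From V and M, R11 gives G.
From G and V, R5 gives A.
From A, R8 gives Z.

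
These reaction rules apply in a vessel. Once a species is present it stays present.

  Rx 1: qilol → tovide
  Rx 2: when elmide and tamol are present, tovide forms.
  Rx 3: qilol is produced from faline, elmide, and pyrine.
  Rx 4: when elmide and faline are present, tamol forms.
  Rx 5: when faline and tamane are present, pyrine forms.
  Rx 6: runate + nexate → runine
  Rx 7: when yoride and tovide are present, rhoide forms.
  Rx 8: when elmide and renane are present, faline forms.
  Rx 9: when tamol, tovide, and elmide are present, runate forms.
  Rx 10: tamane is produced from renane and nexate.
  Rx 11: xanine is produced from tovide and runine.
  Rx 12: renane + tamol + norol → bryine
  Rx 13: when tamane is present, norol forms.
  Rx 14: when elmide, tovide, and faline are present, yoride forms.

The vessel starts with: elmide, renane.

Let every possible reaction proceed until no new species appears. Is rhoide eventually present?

Yes

elmide and renane present → faline forms (Rx 8).
elmide and faline present → tamol forms (Rx 4).
elmide and tamol present → tovide forms (Rx 2).
elmide, tovide, and faline present → yoride forms (Rx 14).
yoride and tovide present → rhoide forms (Rx 7).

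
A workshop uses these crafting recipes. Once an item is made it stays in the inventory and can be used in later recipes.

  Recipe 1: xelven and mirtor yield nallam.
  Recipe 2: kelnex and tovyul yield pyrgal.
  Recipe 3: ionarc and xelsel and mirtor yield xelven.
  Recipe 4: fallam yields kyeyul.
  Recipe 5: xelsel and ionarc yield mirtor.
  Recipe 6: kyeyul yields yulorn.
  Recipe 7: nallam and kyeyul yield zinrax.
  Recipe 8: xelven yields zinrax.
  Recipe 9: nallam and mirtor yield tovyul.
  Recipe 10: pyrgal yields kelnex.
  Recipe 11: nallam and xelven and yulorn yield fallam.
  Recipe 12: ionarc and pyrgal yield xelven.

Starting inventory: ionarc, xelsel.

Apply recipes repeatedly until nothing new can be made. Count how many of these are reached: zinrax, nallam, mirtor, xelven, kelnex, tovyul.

Using Recipe 5, xelsel and ionarc make mirtor.
Using Recipe 3, ionarc, xelsel, and mirtor make xelven.
Using Recipe 1, xelven and mirtor make nallam.
xelven → zinrax (Recipe 8).
nallam and mirtor → tovyul (Recipe 9).
zinrax: reached.
nallam: reached.
mirtor: reached.
xelven: reached.
kelnex would need pyrgal (Recipe 10), but pyrgal is never obtained.
tovyul: reached.
Reached: zinrax, nallam, mirtor, xelven, and tovyul — 5 of the 6.

5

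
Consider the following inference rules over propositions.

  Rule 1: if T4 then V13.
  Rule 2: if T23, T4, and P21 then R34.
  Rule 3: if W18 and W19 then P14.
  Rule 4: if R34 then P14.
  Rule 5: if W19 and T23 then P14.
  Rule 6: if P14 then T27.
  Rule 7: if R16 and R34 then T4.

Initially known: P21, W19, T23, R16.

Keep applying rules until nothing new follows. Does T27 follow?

Yes

From W19 and T23, Rule 5 gives P14.
From P14, Rule 6 gives T27.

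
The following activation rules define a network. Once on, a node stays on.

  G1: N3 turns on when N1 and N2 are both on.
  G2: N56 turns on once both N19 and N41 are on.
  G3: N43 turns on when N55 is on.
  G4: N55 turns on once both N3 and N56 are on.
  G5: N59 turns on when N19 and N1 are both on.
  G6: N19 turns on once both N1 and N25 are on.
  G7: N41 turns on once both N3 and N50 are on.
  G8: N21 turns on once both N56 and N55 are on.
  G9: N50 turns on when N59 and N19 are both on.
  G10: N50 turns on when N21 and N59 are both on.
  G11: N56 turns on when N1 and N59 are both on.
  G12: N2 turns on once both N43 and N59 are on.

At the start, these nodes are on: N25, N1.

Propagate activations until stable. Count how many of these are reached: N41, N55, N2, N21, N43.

0

N41 would need N3 and N50 (G7), but N3 never turns on.
N55 would need N3 and N56 (G4), but N3 never turns on.
N2 would need N43 and N59 (G12), but N43 never turns on.
N21 would need N56 and N55 (G8), but N55 never turns on.
N43 would need N55 (G3), but N55 never turns on.
None of the 5 are reached.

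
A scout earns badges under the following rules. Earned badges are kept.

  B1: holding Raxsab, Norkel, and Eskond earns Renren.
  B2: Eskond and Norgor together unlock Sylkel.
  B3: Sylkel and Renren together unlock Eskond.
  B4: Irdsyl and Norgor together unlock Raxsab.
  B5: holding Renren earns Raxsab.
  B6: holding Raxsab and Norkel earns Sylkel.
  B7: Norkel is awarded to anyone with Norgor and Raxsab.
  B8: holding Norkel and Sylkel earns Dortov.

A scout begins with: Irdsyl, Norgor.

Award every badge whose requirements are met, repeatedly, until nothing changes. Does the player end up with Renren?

Renren would need Raxsab, Norkel, and Eskond (B1), but Eskond is never earned.

No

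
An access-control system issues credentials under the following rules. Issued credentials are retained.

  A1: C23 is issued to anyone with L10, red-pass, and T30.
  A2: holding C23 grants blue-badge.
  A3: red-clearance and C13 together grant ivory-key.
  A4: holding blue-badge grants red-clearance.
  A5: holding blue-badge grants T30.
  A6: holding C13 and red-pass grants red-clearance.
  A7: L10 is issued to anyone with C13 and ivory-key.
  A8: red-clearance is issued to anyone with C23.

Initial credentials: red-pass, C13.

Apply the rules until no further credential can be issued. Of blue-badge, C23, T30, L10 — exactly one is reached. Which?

L10

Holding C13 and red-pass grants red-clearance (A6).
Holding red-clearance and C13 grants ivory-key (A3).
Holding C13 and ivory-key grants L10 (A7).
C23 would need L10, red-pass, and T30 (A1), but T30 is never granted. T30 would need blue-badge (A5), but blue-badge is never granted. blue-badge would need C23 (A2), but C23 is never granted.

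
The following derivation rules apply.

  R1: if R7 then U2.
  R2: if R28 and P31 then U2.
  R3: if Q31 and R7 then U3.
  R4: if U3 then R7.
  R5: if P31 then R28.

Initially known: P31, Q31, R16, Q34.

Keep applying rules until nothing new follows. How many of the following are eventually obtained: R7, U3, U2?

P31 holds, so R28 follows (R5).
R28 and P31 hold, so U2 follows (R2).
R7 would need U3 (R4), but U3 is never established.
U3 would need Q31 and R7 (R3), but R7 is never established.
U2: reached.
Reached: U2 — 1 of the 3.

1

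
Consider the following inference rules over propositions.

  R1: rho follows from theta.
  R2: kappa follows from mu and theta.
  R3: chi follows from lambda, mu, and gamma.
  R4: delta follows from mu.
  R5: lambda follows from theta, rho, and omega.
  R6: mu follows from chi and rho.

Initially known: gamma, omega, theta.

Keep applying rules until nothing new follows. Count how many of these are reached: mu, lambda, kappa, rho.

From theta, R1 gives rho.
From theta, rho, and omega, R5 gives lambda.
mu would need chi and rho (R6), but chi is never established.
lambda: reached.
kappa would need mu and theta (R2), but mu is never established.
rho: reached.
Reached: lambda and rho — 2 of the 4.

2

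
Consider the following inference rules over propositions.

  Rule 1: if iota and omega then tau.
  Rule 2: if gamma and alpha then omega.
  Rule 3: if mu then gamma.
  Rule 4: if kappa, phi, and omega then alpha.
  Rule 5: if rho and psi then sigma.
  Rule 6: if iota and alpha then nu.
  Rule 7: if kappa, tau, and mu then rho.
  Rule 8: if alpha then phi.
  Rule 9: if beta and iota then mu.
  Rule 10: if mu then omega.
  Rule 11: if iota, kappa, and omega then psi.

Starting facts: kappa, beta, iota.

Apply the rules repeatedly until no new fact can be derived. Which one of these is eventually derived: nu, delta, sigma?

sigma

beta and iota hold, so mu follows (Rule 9).
mu holds, so omega follows (Rule 10).
iota, kappa, and omega hold, so psi follows (Rule 11).
From iota and omega, Rule 1 gives tau.
kappa, tau, and mu hold, so rho follows (Rule 7).
From rho and psi, Rule 5 gives sigma.
nu would need iota and alpha (Rule 6), but alpha is never established. No rule produces delta, and it is not given.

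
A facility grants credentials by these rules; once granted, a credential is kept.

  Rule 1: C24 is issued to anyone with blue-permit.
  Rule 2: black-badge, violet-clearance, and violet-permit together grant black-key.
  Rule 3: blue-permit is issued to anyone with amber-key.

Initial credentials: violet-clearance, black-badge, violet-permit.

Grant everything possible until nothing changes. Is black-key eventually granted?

Yes

Holding black-badge, violet-clearance, and violet-permit grants black-key (Rule 2).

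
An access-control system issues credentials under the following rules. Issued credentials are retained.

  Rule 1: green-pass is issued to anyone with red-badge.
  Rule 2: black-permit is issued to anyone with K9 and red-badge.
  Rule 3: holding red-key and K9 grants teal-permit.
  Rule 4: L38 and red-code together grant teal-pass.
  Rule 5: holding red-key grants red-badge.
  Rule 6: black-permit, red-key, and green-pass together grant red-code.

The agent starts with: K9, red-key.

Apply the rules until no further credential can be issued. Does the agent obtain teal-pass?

teal-pass would need L38 and red-code (Rule 4), but L38 is never granted.

No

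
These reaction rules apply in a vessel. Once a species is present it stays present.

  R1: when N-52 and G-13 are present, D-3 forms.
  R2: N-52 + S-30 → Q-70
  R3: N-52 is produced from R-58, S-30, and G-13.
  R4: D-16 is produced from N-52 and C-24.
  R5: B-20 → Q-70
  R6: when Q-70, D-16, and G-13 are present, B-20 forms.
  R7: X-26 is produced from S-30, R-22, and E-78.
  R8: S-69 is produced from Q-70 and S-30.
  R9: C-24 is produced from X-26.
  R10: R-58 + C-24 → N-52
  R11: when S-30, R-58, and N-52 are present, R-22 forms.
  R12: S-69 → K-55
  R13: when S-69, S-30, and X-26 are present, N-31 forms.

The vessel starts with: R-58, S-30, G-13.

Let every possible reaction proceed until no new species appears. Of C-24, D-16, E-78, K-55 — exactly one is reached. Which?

R-58, S-30, and G-13 present → N-52 forms (R3).
N-52 and S-30 present → Q-70 forms (R2).
Q-70 and S-30 present → S-69 forms (R8).
S-69 present → K-55 forms (R12).
C-24 would need X-26 (R9), but X-26 never forms. D-16 would need N-52 and C-24 (R4), but C-24 never forms. No rule produces E-78, and it is not given.

K-55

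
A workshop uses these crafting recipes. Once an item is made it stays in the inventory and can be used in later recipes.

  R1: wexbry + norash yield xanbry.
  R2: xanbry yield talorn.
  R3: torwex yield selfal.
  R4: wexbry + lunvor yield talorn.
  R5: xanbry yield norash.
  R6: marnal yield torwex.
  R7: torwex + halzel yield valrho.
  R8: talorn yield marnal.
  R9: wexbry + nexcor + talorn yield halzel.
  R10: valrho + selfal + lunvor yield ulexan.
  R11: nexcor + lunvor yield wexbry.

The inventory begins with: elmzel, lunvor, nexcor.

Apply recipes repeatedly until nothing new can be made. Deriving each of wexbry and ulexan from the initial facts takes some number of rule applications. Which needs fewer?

wexbry

wexbry: Using R11, nexcor and lunvor make wexbry. [1 rule application]
ulexan: Using R11, nexcor and lunvor make wexbry. Using R4, wexbry and lunvor make talorn. Using R9, wexbry, nexcor, and talorn make halzel. Using R8, talorn makes marnal. Using R6, marnal makes torwex. Using R3, torwex makes selfal. Using R7, torwex and halzel make valrho. Using R10, valrho, selfal, and lunvor make ulexan. [8 rule applications]
wexbry needs fewer.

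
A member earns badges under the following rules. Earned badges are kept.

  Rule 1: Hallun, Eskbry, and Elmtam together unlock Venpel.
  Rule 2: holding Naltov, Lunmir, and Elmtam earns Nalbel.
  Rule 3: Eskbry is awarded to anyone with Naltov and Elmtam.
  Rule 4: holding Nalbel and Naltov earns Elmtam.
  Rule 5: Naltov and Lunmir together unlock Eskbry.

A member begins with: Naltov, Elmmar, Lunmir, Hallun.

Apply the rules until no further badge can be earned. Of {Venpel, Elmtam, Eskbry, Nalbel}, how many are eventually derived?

1

With Naltov and Lunmir, Eskbry is earned (Rule 5).
Venpel would need Hallun, Eskbry, and Elmtam (Rule 1), but Elmtam is never earned.
Elmtam would need Nalbel and Naltov (Rule 4), but Nalbel is never earned.
Eskbry: reached.
Nalbel would need Naltov, Lunmir, and Elmtam (Rule 2), but Elmtam is never earned.
Reached: Eskbry — 1 of the 4.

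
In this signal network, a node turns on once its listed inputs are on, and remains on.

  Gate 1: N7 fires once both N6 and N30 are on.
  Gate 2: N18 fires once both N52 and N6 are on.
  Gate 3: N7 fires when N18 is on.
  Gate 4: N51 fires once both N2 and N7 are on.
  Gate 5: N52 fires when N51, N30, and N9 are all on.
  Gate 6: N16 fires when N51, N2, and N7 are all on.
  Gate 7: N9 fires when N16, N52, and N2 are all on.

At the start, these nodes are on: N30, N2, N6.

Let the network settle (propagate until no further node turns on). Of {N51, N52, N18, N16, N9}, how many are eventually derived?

2

N6 and N30 are on, so N7 fires (Gate 1).
N2 and N7 are on, so N51 fires (Gate 4).
Gate 6: N51, N2, and N7 on → N16 on.
N51: reached.
N52 would need N51, N30, and N9 (Gate 5), but N9 never turns on.
N18 would need N52 and N6 (Gate 2), but N52 never turns on.
N16: reached.
N9 would need N16, N52, and N2 (Gate 7), but N52 never turns on.
Reached: N51 and N16 — 2 of the 5.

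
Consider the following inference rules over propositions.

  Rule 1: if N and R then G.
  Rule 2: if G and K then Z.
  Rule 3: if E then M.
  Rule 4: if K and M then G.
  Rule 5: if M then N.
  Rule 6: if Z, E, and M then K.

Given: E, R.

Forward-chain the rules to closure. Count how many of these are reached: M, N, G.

3

E holds, so M follows (Rule 3).
From M, Rule 5 gives N.
From N and R, Rule 1 gives G.
M: reached.
N: reached.
G: reached.
All 3 are reached.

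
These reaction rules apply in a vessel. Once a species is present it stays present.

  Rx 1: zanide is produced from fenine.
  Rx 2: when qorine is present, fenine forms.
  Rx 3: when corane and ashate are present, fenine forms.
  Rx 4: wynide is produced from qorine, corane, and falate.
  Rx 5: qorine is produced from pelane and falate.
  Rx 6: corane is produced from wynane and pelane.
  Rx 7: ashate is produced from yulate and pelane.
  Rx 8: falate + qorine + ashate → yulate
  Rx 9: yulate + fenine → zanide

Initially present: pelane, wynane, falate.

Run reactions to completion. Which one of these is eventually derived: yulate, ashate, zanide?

zanide

pelane and falate present → qorine forms (Rx 5).
qorine present → fenine forms (Rx 2).
fenine present → zanide forms (Rx 1).
ashate would need yulate and pelane (Rx 7), but yulate never forms. yulate would need falate, qorine, and ashate (Rx 8), but ashate never forms.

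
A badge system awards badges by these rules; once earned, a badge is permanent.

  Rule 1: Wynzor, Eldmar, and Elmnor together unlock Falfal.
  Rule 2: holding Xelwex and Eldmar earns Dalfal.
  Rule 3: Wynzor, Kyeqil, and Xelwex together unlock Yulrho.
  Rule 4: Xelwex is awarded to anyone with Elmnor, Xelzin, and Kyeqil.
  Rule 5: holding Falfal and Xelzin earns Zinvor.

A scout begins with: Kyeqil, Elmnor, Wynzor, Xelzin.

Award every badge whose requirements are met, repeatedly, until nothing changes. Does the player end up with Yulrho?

Yes

With Elmnor, Xelzin, and Kyeqil, Xelwex is earned (Rule 4).
With Wynzor, Kyeqil, and Xelwex, Yulrho is earned (Rule 3).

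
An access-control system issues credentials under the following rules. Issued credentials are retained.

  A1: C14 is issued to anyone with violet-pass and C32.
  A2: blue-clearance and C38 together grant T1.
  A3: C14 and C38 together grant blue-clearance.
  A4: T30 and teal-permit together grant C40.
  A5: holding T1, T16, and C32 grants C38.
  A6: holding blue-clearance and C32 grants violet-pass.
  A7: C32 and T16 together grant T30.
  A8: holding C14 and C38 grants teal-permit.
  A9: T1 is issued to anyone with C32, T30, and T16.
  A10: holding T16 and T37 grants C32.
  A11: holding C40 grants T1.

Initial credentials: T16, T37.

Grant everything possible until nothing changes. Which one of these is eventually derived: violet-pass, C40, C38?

Holding T16 and T37 grants C32 (A10).
Holding C32 and T16 grants T30 (A7).
Holding C32, T30, and T16 grants T1 (A9).
Holding T1, T16, and C32 grants C38 (A5).
violet-pass would need blue-clearance and C32 (A6), but blue-clearance is never granted. C40 would need T30 and teal-permit (A4), but teal-permit is never granted.

C38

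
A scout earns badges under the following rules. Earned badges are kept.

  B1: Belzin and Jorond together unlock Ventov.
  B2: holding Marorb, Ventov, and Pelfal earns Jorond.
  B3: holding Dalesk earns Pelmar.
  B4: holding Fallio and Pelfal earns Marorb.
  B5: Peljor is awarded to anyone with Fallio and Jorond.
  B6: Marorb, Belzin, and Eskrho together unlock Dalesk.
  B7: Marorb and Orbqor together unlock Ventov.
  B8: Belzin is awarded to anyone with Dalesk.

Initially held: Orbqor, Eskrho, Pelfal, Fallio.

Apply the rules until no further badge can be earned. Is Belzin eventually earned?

No

Belzin would need Dalesk (B8), but Dalesk is never earned.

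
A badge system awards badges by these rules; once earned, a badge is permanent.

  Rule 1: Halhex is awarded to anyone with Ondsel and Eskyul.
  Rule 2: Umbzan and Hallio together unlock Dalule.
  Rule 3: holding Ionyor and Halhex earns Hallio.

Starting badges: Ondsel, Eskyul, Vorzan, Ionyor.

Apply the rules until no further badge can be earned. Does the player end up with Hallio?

With Ondsel and Eskyul, Halhex is earned (Rule 1).
With Ionyor and Halhex, Hallio is earned (Rule 3).

Yes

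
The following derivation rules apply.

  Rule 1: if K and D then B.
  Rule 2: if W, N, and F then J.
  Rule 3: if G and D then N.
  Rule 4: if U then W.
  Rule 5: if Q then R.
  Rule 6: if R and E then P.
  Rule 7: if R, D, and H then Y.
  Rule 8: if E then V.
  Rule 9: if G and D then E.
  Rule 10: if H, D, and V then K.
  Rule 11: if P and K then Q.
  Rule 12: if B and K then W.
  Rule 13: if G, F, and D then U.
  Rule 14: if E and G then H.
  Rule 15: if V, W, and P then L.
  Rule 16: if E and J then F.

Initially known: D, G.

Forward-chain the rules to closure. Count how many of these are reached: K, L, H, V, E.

4

From G and D, Rule 9 gives E.
From E, Rule 8 gives V.
From E and G, Rule 14 gives H.
From H, D, and V, Rule 10 gives K.
K: reached.
L would need V, W, and P (Rule 15), but P is never established.
H: reached.
V: reached.
E: reached.
Reached: K, H, V, and E — 4 of the 5.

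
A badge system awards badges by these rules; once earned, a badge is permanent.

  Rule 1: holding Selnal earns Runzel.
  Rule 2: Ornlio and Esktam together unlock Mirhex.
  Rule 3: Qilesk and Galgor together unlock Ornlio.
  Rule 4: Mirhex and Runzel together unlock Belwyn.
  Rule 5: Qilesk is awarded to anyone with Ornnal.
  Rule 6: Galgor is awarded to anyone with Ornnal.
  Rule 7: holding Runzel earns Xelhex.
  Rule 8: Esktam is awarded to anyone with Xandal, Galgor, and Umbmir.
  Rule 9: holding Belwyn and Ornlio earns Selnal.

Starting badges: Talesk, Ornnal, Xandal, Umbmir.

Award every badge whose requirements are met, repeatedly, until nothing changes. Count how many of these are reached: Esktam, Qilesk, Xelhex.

2

With Ornnal, Galgor is earned (Rule 6).
With Ornnal, Qilesk is earned (Rule 5).
With Xandal, Galgor, and Umbmir, Esktam is earned (Rule 8).
Esktam: reached.
Qilesk: reached.
Xelhex would need Runzel (Rule 7), but Runzel is never earned.
Reached: Esktam and Qilesk — 2 of the 3.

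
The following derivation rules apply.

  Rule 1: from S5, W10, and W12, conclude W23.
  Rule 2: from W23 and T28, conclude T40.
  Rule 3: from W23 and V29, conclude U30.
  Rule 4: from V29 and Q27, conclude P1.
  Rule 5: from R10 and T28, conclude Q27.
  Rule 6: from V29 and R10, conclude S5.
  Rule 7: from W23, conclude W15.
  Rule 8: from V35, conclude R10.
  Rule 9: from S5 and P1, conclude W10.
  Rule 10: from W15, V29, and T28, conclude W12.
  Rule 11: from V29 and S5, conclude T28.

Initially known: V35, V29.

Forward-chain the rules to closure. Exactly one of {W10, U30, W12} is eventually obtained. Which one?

W10

From V35, Rule 8 gives R10.
From V29 and R10, Rule 6 gives S5.
V29 and S5 hold, so T28 follows (Rule 11).
From R10 and T28, Rule 5 gives Q27.
From V29 and Q27, Rule 4 gives P1.
S5 and P1 hold, so W10 follows (Rule 9).
W12 would need W15, V29, and T28 (Rule 10), but W15 is never established. U30 would need W23 and V29 (Rule 3), but W23 is never established.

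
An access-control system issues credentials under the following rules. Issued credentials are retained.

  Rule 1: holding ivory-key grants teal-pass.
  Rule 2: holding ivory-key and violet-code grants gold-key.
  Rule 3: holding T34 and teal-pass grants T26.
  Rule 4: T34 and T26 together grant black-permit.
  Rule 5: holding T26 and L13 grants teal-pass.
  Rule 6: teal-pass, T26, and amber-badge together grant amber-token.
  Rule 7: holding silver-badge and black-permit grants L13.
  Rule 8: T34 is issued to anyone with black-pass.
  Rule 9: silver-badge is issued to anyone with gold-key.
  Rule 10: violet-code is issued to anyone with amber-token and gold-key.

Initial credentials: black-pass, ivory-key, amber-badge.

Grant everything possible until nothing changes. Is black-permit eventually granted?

Yes

Holding black-pass grants T34 (Rule 8).
Holding ivory-key grants teal-pass (Rule 1).
Holding T34 and teal-pass grants T26 (Rule 3).
Holding T34 and T26 grants black-permit (Rule 4).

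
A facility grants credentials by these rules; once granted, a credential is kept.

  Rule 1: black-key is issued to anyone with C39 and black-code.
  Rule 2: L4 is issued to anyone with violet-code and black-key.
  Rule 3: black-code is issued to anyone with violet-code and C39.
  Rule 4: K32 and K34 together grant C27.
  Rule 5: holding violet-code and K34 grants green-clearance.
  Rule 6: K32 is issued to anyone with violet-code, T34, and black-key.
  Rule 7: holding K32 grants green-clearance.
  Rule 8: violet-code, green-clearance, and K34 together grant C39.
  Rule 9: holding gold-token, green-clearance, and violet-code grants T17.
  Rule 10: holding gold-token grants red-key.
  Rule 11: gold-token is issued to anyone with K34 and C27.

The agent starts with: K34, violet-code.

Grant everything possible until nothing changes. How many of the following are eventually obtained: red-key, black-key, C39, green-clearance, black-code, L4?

5

Holding violet-code and K34 grants green-clearance (Rule 5).
Holding violet-code, green-clearance, and K34 grants C39 (Rule 8).
Holding violet-code and C39 grants black-code (Rule 3).
Holding C39 and black-code grants black-key (Rule 1).
Holding violet-code and black-key grants L4 (Rule 2).
red-key would need gold-token (Rule 10), but gold-token is never granted.
black-key: reached.
C39: reached.
green-clearance: reached.
black-code: reached.
L4: reached.
Reached: black-key, C39, green-clearance, black-code, and L4 — 5 of the 6.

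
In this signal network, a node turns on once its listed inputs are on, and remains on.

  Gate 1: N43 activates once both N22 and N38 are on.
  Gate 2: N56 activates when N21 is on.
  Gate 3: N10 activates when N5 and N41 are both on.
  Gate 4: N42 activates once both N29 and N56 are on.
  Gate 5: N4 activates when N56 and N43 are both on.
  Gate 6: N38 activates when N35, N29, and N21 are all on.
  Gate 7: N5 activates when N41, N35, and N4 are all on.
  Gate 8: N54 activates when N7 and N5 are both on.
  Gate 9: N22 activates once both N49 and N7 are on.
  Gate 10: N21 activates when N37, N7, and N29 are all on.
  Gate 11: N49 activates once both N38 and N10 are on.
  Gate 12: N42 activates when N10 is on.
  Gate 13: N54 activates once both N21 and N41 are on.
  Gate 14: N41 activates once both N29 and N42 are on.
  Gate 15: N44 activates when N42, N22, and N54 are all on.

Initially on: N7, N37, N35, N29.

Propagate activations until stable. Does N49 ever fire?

N49 would need N38 and N10 (Gate 11), but N10 never turns on.

No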